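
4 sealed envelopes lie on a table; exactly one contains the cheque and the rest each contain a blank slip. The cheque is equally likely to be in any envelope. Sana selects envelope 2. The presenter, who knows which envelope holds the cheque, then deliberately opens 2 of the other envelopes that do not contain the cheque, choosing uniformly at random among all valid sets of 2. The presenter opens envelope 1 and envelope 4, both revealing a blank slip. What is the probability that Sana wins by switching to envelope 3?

Consider each possible location of the cheque in turn.
If it is in either of envelopes 1 and 4 (prior 1/4 each): that envelope was opened and seen not to hold the prize — ruled out; weight (1/4)·0 = 0 each.
If it is in envelope 2 (prior 1/4): the presenter has 3 equally likely choices, so probability 1/3; weight (1/4)·(1/3) = 1/12.
If it is in envelope 3 (prior 1/4): the presenter has no choice, probability 1; weight (1/4)·1 = 1/4.
The weights sum to 1/3.
So P(the cheque in envelope 3 | the presenter opened envelope 1 and envelope 4) = (1/4) / (1/3) = 3/4.

3/4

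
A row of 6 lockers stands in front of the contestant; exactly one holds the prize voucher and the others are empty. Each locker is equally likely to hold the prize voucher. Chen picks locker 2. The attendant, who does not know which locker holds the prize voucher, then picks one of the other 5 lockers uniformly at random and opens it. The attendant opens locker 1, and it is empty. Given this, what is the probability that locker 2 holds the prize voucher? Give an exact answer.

1/5

Condition on the true location of the prize voucher.
If it is in locker 1 (prior 1/6): the attendant opened locker 1, so this case is ruled out; weight (1/6)·0 = 0.
If it is in any of lockers 2, 3, 4, 5, and 6 (prior 1/6 each): the attendant picks locker 1 with probability 1/5 regardless, and it is not the prize; weight (1/6)·(1/5) = 1/30 each.
The weights sum to 1/6.
So P(the prize voucher in locker 2 | the attendant opened locker 1) = (1/30) / (1/6) = 1/5.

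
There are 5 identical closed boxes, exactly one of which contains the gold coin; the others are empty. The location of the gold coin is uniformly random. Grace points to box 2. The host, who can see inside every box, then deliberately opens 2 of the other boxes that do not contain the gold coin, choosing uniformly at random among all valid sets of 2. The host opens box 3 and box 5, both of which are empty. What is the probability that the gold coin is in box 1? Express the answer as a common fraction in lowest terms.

Condition on the true location of the gold coin.
If it is in either of boxes 1 and 4 (prior 1/5 each): the host has 3 equally likely choices, so probability 1/3; weight (1/5)·(1/3) = 1/15 each.
If it is in box 2 (prior 1/5): the host has 6 equally likely choices, so probability 1/6; weight (1/5)·(1/6) = 1/30.
If it is in either of boxes 3 and 5 (prior 1/5 each): that box was opened and seen not to hold the prize — ruled out; weight (1/5)·0 = 0 each.
The weights sum to 1/6.
So P(the gold coin in box 1 | the host opened box 3 and box 5) = (1/15) / (1/6) = 2/5.

2/5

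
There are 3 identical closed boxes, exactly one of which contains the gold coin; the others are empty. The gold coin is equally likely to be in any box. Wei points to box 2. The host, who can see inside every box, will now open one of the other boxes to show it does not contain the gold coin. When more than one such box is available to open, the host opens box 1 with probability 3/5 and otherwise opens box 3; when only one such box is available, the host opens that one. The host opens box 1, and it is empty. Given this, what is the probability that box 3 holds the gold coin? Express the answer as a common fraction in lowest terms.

5/8

Consider each possible location of the gold coin in turn.
If it is in box 1 (prior 1/3): the host opened box 1, so this case is ruled out; weight (1/3)·0 = 0.
If it is in box 2 (prior 1/3): box 1 is available, opened with probability 3/5; weight (1/3)·(3/5) = 1/5.
If it is in box 3 (prior 1/3): only box 1 is available, probability 1; weight (1/3)·1 = 1/3.
The weights sum to 8/15.
So P(the gold coin in box 3 | the host opened box 1) = (1/3) / (8/15) = 5/8.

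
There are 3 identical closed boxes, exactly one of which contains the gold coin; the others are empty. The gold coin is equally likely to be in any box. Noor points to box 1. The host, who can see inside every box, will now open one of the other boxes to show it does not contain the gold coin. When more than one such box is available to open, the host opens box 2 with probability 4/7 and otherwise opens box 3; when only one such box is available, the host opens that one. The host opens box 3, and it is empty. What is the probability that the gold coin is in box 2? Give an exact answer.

7/10

Consider each possible location of the gold coin in turn.
If it is in box 1 (prior 1/3): box 2 is available but not opened, probability 3/7; weight (1/3)·(3/7) = 1/7.
If it is in box 2 (prior 1/3): only box 3 is available, probability 1; weight (1/3)·1 = 1/3.
If it is in box 3 (prior 1/3): the host opened box 3, so this case is ruled out; weight (1/3)·0 = 0.
The weights sum to 10/21.
So P(the gold coin in box 2 | the host opened box 3) = (1/3) / (10/21) = 7/10.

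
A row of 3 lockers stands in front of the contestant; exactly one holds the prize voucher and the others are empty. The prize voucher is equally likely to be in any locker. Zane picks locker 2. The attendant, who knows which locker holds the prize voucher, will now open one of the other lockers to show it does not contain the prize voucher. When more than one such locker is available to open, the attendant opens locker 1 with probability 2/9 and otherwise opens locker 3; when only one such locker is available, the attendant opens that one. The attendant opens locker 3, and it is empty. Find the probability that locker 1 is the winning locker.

9/16

Condition on the true location of the prize voucher.
If it is in locker 1 (prior 1/3): only locker 3 is available, probability 1; weight (1/3)·1 = 1/3.
If it is in locker 2 (prior 1/3): locker 1 is available but not opened, probability 7/9; weight (1/3)·(7/9) = 7/27.
If it is in locker 3 (prior 1/3): the attendant opened locker 3, so this case is ruled out; weight (1/3)·0 = 0.
The weights sum to 16/27.
So P(the prize voucher in locker 1 | the attendant opened locker 3) = (1/3) / (16/27) = 9/16.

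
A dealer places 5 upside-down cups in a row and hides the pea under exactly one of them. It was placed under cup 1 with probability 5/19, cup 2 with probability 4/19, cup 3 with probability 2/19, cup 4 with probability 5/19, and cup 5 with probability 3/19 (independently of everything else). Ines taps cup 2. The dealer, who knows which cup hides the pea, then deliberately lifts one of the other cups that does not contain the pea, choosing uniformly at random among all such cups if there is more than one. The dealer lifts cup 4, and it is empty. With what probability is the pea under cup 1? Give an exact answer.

5/13

Consider each possible location of the pea in turn.
If it is under cup 1 (prior 5/19): the dealer has 3 equally likely choices, so probability 1/3; weight (5/19)·(1/3) = 5/57.
If it is under cup 2 (prior 4/19): the dealer has 4 equally likely choices, so probability 1/4; weight (4/19)·(1/4) = 1/19.
If it is under cup 3 (prior 2/19): the dealer has 3 equally likely choices, so probability 1/3; weight (2/19)·(1/3) = 2/57.
If it is under cup 4 (prior 5/19): the dealer opened cup 4, so this case is ruled out; weight (5/19)·0 = 0.
If it is under cup 5 (prior 3/19): the dealer has 3 equally likely choices, so probability 1/3; weight (3/19)·(1/3) = 1/19.
The weights sum to 13/57.
So P(the pea under cup 1 | the dealer opened cup 4) = (5/57) / (13/57) = 5/13.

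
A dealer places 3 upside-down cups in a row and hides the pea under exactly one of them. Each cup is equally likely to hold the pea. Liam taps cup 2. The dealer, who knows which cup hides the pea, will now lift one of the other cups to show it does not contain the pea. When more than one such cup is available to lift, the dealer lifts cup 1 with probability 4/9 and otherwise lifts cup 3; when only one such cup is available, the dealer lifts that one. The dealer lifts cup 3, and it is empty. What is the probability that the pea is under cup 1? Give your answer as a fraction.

9/14

Consider each possible location of the pea in turn.
If it is under cup 1 (prior 1/3): only cup 3 is available, probability 1; weight (1/3)·1 = 1/3.
If it is under cup 2 (prior 1/3): cup 1 is available but not opened, probability 5/9; weight (1/3)·(5/9) = 5/27.
If it is under cup 3 (prior 1/3): the dealer opened cup 3, so this case is ruled out; weight (1/3)·0 = 0.
The weights sum to 14/27.
So P(the pea under cup 1 | the dealer opened cup 3) = (1/3) / (14/27) = 9/14.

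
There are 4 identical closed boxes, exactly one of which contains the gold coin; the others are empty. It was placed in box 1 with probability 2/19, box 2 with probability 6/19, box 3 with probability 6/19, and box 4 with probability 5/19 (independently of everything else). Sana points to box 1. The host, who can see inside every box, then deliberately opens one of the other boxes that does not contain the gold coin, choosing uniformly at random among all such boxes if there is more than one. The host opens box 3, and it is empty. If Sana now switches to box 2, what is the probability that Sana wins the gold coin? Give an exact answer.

Consider each possible location of the gold coin in turn.
If it is in box 1 (prior 2/19): the host has 3 equally likely choices, so probability 1/3; weight (2/19)·(1/3) = 2/57.
If it is in box 2 (prior 6/19): the host has 2 equally likely choices, so probability 1/2; weight (6/19)·(1/2) = 3/19.
If it is in box 3 (prior 6/19): the host opened box 3, so this case is ruled out; weight (6/19)·0 = 0.
If it is in box 4 (prior 5/19): the host has 2 equally likely choices, so probability 1/2; weight (5/19)·(1/2) = 5/38.
The weights sum to 37/114.
So P(the gold coin in box 2 | the host opened box 3) = (3/19) / (37/114) = 18/37.

18/37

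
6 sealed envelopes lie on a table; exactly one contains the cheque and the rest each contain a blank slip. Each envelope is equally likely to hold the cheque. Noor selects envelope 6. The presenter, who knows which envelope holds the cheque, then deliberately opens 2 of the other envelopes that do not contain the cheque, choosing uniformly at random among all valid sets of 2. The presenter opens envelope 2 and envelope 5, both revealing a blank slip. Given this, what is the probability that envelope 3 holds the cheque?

5/18

Apply Bayes' rule, conditioning on where the cheque actually is.
If it is in any of envelopes 1, 3, and 4 (prior 1/6 each): the presenter has 6 equally likely choices, so probability 1/6; weight (1/6)·(1/6) = 1/36 each.
If it is in either of envelopes 2 and 5 (prior 1/6 each): that envelope was opened and seen not to hold the prize — ruled out; weight (1/6)·0 = 0 each.
If it is in envelope 6 (prior 1/6): the presenter has 10 equally likely choices, so probability 1/10; weight (1/6)·(1/10) = 1/60.
The weights sum to 1/10.
So P(the cheque in envelope 3 | the presenter opened envelope 2 and envelope 5) = (1/36) / (1/10) = 5/18.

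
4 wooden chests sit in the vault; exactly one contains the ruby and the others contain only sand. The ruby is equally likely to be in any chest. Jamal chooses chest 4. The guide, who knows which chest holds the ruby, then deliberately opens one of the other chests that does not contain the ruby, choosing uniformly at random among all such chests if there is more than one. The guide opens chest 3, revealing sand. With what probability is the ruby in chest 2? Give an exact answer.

3/8

Consider each possible location of the ruby in turn.
If it is in either of chests 1 and 2 (prior 1/4 each): the guide has 2 equally likely choices, so probability 1/2; weight (1/4)·(1/2) = 1/8 each.
If it is in chest 3 (prior 1/4): the guide opened chest 3, so this case is ruled out; weight (1/4)·0 = 0.
If it is in chest 4 (prior 1/4): the guide has 3 equally likely choices, so probability 1/3; weight (1/4)·(1/3) = 1/12.
The weights sum to 1/3.
So P(the ruby in chest 2 | the guide opened chest 3) = (1/8) / (1/3) = 3/8.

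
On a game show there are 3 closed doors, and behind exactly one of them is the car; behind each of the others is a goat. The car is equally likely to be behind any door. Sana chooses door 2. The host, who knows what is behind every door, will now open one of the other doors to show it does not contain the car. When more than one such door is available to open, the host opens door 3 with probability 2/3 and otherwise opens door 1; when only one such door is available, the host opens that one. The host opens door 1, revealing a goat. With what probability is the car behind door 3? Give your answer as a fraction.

3/4

Apply Bayes' rule, conditioning on where the car actually is.
If it is behind door 1 (prior 1/3): the host opened door 1, so this case is ruled out; weight (1/3)·0 = 0.
If it is behind door 2 (prior 1/3): door 3 is available but not opened, probability 1/3; weight (1/3)·(1/3) = 1/9.
If it is behind door 3 (prior 1/3): only door 1 is available, probability 1; weight (1/3)·1 = 1/3.
The weights sum to 4/9.
So P(the car behind door 3 | the host opened door 1) = (1/3) / (4/9) = 3/4.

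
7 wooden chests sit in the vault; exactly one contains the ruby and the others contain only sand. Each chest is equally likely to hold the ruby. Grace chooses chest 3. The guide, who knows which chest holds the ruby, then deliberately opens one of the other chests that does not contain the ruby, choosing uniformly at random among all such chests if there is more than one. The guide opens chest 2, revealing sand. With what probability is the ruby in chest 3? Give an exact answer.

1/7

Consider each possible location of the ruby in turn.
If it is in any of chests 1, 4, 5, 6, and 7 (prior 1/7 each): the guide has 5 equally likely choices, so probability 1/5; weight (1/7)·(1/5) = 1/35 each.
If it is in chest 2 (prior 1/7): the guide opened chest 2, so this case is ruled out; weight (1/7)·0 = 0.
If it is in chest 3 (prior 1/7): the guide has 6 equally likely choices, so probability 1/6; weight (1/7)·(1/6) = 1/42.
The weights sum to 1/6.
So P(the ruby in chest 3 | the guide opened chest 2) = (1/42) / (1/6) = 1/7.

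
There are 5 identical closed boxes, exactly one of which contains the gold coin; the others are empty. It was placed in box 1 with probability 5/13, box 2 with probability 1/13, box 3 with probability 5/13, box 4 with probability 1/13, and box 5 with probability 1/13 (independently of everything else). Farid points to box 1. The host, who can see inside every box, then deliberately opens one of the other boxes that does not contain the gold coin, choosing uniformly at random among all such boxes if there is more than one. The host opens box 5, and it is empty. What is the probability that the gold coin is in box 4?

4/43

Apply Bayes' rule, conditioning on where the gold coin actually is.
If it is in box 1 (prior 5/13): the host has 4 equally likely choices, so probability 1/4; weight (5/13)·(1/4) = 5/52.
If it is in either of boxes 2 and 4 (prior 1/13 each): the host has 3 equally likely choices, so probability 1/3; weight (1/13)·(1/3) = 1/39 each.
If it is in box 3 (prior 5/13): the host has 3 equally likely choices, so probability 1/3; weight (5/13)·(1/3) = 5/39.
If it is in box 5 (prior 1/13): the host opened box 5, so this case is ruled out; weight (1/13)·0 = 0.
The weights sum to 43/156.
So P(the gold coin in box 4 | the host opened box 5) = (1/39) / (43/156) = 4/43.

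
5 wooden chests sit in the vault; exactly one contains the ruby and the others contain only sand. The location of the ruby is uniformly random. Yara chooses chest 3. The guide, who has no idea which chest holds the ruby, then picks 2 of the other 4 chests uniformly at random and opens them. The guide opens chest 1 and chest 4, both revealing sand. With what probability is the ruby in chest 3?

Condition on the true location of the ruby.
If it is in either of chests 1 and 4 (prior 1/5 each): that chest was opened and seen not to hold the prize — ruled out; weight (1/5)·0 = 0 each.
If it is in any of chests 2, 3, and 5 (prior 1/5 each): the guide picks exactly this set with probability 1/6 regardless, and none is the prize; weight (1/5)·(1/6) = 1/30 each.
The weights sum to 1/10.
So P(the ruby in chest 3 | the guide opened chest 1 and chest 4) = (1/30) / (1/10) = 1/3.

1/3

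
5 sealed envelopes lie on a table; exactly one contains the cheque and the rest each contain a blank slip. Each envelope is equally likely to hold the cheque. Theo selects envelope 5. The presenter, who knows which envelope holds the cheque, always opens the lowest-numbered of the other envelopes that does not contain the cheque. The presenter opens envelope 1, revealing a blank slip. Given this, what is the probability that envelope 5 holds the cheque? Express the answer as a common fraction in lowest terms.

Consider each possible location of the cheque in turn.
If it is in envelope 1 (prior 1/5): the presenter opened envelope 1, so this case is ruled out; weight (1/5)·0 = 0.
If it is in any of envelopes 2, 3, 4, and 5 (prior 1/5 each): envelope 1 is the lowest-numbered option available, probability 1; weight (1/5)·1 = 1/5 each.
The weights sum to 4/5.
So P(the cheque in envelope 5 | the presenter opened envelope 1) = (1/5) / (4/5) = 1/4.

1/4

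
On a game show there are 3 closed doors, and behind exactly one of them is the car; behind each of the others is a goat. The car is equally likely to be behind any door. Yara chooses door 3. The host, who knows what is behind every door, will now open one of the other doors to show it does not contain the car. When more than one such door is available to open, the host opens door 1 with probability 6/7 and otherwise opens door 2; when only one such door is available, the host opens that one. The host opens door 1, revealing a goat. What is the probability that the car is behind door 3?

6/13

Condition on the true location of the car.
If it is behind door 1 (prior 1/3): the host opened door 1, so this case is ruled out; weight (1/3)·0 = 0.
If it is behind door 2 (prior 1/3): only door 1 is available, probability 1; weight (1/3)·1 = 1/3.
If it is behind door 3 (prior 1/3): door 1 is available, opened with probability 6/7; weight (1/3)·(6/7) = 2/7.
The weights sum to 13/21.
So P(the car behind door 3 | the host opened door 1) = (2/7) / (13/21) = 6/13.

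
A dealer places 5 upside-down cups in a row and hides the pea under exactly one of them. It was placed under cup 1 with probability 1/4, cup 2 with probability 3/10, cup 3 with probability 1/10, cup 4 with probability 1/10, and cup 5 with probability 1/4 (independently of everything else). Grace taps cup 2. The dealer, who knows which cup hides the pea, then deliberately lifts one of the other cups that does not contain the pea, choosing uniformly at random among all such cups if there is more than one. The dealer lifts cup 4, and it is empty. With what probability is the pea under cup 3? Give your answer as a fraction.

Apply Bayes' rule, conditioning on where the pea actually is.
If it is under either of cups 1 and 5 (prior 1/4 each): the dealer has 3 equally likely choices, so probability 1/3; weight (1/4)·(1/3) = 1/12 each.
If it is under cup 2 (prior 3/10): the dealer has 4 equally likely choices, so probability 1/4; weight (3/10)·(1/4) = 3/40.
If it is under cup 3 (prior 1/10): the dealer has 3 equally likely choices, so probability 1/3; weight (1/10)·(1/3) = 1/30.
If it is under cup 4 (prior 1/10): the dealer opened cup 4, so this case is ruled out; weight (1/10)·0 = 0.
The weights sum to 11/40.
So P(the pea under cup 3 | the dealer opened cup 4) = (1/30) / (11/40) = 4/33.

4/33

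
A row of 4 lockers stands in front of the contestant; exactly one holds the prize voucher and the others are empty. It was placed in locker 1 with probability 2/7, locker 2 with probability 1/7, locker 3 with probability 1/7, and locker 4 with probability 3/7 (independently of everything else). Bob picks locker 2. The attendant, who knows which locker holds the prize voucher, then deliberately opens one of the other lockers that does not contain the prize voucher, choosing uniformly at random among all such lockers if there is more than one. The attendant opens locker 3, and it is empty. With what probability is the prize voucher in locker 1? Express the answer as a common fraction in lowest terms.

6/17

Consider each possible location of the prize voucher in turn.
If it is in locker 1 (prior 2/7): the attendant has 2 equally likely choices, so probability 1/2; weight (2/7)·(1/2) = 1/7.
If it is in locker 2 (prior 1/7): the attendant has 3 equally likely choices, so probability 1/3; weight (1/7)·(1/3) = 1/21.
If it is in locker 3 (prior 1/7): the attendant opened locker 3, so this case is ruled out; weight (1/7)·0 = 0.
If it is in locker 4 (prior 3/7): the attendant has 2 equally likely choices, so probability 1/2; weight (3/7)·(1/2) = 3/14.
The weights sum to 17/42.
So P(the prize voucher in locker 1 | the attendant opened locker 3) = (1/7) / (17/42) = 6/17.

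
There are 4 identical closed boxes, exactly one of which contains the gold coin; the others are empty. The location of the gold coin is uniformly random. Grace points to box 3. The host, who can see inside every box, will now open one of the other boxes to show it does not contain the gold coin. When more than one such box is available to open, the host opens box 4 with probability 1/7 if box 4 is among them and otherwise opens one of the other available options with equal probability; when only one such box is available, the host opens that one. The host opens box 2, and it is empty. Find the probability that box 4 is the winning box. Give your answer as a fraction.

Consider each possible location of the gold coin in turn.
If it is in box 1 (prior 1/4): box 4 is available but not opened, probability 6/7; weight (1/4)·(6/7) = 3/14.
If it is in box 2 (prior 1/4): the host opened box 2, so this case is ruled out; weight (1/4)·0 = 0.
If it is in box 3 (prior 1/4): box 4 is available but not opened; box 2 gets probability (1 − 1/7)/2 = 3/7; weight (1/4)·(3/7) = 3/28.
If it is in box 4 (prior 1/4): box 4 holds the prize so is unavailable; the host chooses uniformly among the 2 others, probability 1/2; weight (1/4)·(1/2) = 1/8.
The weights sum to 25/56.
So P(the gold coin in box 4 | the host opened box 2) = (1/8) / (25/56) = 7/25.

7/25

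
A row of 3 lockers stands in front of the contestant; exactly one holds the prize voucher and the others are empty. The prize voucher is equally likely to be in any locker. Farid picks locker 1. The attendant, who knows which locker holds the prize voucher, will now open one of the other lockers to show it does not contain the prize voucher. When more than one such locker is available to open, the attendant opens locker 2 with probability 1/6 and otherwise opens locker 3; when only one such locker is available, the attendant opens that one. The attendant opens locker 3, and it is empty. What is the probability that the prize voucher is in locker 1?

Consider each possible location of the prize voucher in turn.
If it is in locker 1 (prior 1/3): locker 2 is available but not opened, probability 5/6; weight (1/3)·(5/6) = 5/18.
If it is in locker 2 (prior 1/3): only locker 3 is available, probability 1; weight (1/3)·1 = 1/3.
If it is in locker 3 (prior 1/3): the attendant opened locker 3, so this case is ruled out; weight (1/3)·0 = 0.
The weights sum to 11/18.
So P(the prize voucher in locker 1 | the attendant opened locker 3) = (5/18) / (11/18) = 5/11.

5/11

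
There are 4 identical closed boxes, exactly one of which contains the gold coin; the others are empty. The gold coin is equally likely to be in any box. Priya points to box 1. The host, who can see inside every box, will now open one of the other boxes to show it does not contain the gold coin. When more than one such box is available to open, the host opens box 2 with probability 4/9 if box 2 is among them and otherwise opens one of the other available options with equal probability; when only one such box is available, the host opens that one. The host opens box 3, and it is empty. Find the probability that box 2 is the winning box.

Condition on the true location of the gold coin.
If it is in box 1 (prior 1/4): box 2 is available but not opened; box 3 gets probability (1 − 4/9)/2 = 5/18; weight (1/4)·(5/18) = 5/72.
If it is in box 2 (prior 1/4): box 2 holds the prize so is unavailable; the host chooses uniformly among the 2 others, probability 1/2; weight (1/4)·(1/2) = 1/8.
If it is in box 3 (prior 1/4): the host opened box 3, so this case is ruled out; weight (1/4)·0 = 0.
If it is in box 4 (prior 1/4): box 2 is available but not opened, probability 5/9; weight (1/4)·(5/9) = 5/36.
The weights sum to 1/3.
So P(the gold coin in box 2 | the host opened box 3) = (1/8) / (1/3) = 3/8.

3/8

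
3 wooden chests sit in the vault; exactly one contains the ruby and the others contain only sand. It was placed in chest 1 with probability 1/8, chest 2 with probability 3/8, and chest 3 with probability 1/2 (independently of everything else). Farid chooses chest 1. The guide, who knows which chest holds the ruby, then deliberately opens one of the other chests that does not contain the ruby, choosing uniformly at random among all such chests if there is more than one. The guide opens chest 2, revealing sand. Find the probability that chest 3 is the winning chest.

Consider each possible location of the ruby in turn.
If it is in chest 1 (prior 1/8): the guide has 2 equally likely choices, so probability 1/2; weight (1/8)·(1/2) = 1/16.
If it is in chest 2 (prior 3/8): the guide opened chest 2, so this case is ruled out; weight (3/8)·0 = 0.
If it is in chest 3 (prior 1/2): the guide has no choice, probability 1; weight (1/2)·1 = 1/2.
The weights sum to 9/16.
So P(the ruby in chest 3 | the guide opened chest 2) = (1/2) / (9/16) = 8/9.

8/9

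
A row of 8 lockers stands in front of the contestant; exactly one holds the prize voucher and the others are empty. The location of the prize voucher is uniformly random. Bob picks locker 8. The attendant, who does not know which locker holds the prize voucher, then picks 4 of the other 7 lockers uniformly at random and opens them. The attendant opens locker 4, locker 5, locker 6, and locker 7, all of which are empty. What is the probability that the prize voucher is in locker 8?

1/4

Apply Bayes' rule, conditioning on where the prize voucher actually is.
If it is in any of lockers 1, 2, 3, and 8 (prior 1/8 each): the attendant picks exactly this set with probability 1/35 regardless, and none is the prize; weight (1/8)·(1/35) = 1/280 each.
If it is in any of lockers 4, 5, 6, and 7 (prior 1/8 each): that locker was opened and seen not to hold the prize — ruled out; weight (1/8)·0 = 0 each.
The weights sum to 1/70.
So P(the prize voucher in locker 8 | the attendant opened locker 4, locker 5, locker 6, and locker 7) = (1/280) / (1/70) = 1/4.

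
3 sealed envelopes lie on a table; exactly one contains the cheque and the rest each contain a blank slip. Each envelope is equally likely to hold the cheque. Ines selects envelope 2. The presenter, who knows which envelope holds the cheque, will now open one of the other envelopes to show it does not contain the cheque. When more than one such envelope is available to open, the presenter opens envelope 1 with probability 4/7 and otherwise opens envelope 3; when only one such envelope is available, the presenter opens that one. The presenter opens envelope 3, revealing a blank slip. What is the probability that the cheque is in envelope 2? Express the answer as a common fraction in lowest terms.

Apply Bayes' rule, conditioning on where the cheque actually is.
If it is in envelope 1 (prior 1/3): only envelope 3 is available, probability 1; weight (1/3)·1 = 1/3.
If it is in envelope 2 (prior 1/3): envelope 1 is available but not opened, probability 3/7; weight (1/3)·(3/7) = 1/7.
If it is in envelope 3 (prior 1/3): the presenter opened envelope 3, so this case is ruled out; weight (1/3)·0 = 0.
The weights sum to 10/21.
So P(the cheque in envelope 2 | the presenter opened envelope 3) = (1/7) / (10/21) = 3/10.

3/10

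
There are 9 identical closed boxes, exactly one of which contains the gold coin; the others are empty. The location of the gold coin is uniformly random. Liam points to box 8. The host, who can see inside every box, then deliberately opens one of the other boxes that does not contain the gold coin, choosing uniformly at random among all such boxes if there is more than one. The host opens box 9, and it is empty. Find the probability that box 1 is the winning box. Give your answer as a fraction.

Consider each possible location of the gold coin in turn.
If it is in any of boxes 1, 2, 3, 4, 5, 6, and 7 (prior 1/9 each): the host has 7 equally likely choices, so probability 1/7; weight (1/9)·(1/7) = 1/63 each.
If it is in box 8 (prior 1/9): the host has 8 equally likely choices, so probability 1/8; weight (1/9)·(1/8) = 1/72.
If it is in box 9 (prior 1/9): the host opened box 9, so this case is ruled out; weight (1/9)·0 = 0.
The weights sum to 1/8.
So P(the gold coin in box 1 | the host opened box 9) = (1/63) / (1/8) = 8/63.

8/63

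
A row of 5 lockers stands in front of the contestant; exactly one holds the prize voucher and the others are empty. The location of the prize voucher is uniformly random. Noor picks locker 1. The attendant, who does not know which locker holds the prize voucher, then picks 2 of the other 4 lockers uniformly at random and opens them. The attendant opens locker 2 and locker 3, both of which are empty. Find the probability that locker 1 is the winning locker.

Apply Bayes' rule, conditioning on where the prize voucher actually is.
If it is in any of lockers 1, 4, and 5 (prior 1/5 each): the attendant picks exactly this set with probability 1/6 regardless, and none is the prize; weight (1/5)·(1/6) = 1/30 each.
If it is in either of lockers 2 and 3 (prior 1/5 each): that locker was opened and seen not to hold the prize — ruled out; weight (1/5)·0 = 0 each.
The weights sum to 1/10.
So P(the prize voucher in locker 1 | the attendant opened locker 2 and locker 3) = (1/30) / (1/10) = 1/3.

1/3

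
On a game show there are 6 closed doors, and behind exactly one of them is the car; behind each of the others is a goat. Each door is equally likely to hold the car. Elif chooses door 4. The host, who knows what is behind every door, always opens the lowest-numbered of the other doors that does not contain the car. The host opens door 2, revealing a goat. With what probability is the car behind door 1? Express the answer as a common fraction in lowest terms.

Apply Bayes' rule, conditioning on where the car actually is.
If it is behind door 1 (prior 1/6): door 2 is the lowest-numbered option available, probability 1; weight (1/6)·1 = 1/6.
If it is behind door 2 (prior 1/6): the host opened door 2, so this case is ruled out; weight (1/6)·0 = 0.
If it is behind any of doors 3, 4, 5, and 6 (prior 1/6 each): the host would have opened door 1 instead, probability 0; weight (1/6)·0 = 0 each.
The weights sum to 1/6.
So P(the car behind door 1 | the host opened door 2) = (1/6) / (1/6) = 1.

1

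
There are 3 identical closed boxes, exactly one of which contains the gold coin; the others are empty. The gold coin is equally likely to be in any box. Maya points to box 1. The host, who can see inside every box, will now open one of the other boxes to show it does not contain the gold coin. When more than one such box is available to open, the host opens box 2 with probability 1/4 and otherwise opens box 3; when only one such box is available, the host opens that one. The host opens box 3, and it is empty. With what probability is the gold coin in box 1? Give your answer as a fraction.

3/7

Consider each possible location of the gold coin in turn.
If it is in box 1 (prior 1/3): box 2 is available but not opened, probability 3/4; weight (1/3)·(3/4) = 1/4.
If it is in box 2 (prior 1/3): only box 3 is available, probability 1; weight (1/3)·1 = 1/3.
If it is in box 3 (prior 1/3): the host opened box 3, so this case is ruled out; weight (1/3)·0 = 0.
The weights sum to 7/12.
So P(the gold coin in box 1 | the host opened box 3) = (1/4) / (7/12) = 3/7.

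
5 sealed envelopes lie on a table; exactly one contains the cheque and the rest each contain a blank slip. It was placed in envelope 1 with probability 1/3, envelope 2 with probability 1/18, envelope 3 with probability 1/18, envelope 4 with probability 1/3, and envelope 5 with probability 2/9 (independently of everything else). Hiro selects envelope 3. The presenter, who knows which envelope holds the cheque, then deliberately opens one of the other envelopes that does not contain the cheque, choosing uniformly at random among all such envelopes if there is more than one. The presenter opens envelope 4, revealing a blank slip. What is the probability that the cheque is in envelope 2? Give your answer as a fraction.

Condition on the true location of the cheque.
If it is in envelope 1 (prior 1/3): the presenter has 3 equally likely choices, so probability 1/3; weight (1/3)·(1/3) = 1/9.
If it is in envelope 2 (prior 1/18): the presenter has 3 equally likely choices, so probability 1/3; weight (1/18)·(1/3) = 1/54.
If it is in envelope 3 (prior 1/18): the presenter has 4 equally likely choices, so probability 1/4; weight (1/18)·(1/4) = 1/72.
If it is in envelope 4 (prior 1/3): the presenter opened envelope 4, so this case is ruled out; weight (1/3)·0 = 0.
If it is in envelope 5 (prior 2/9): the presenter has 3 equally likely choices, so probability 1/3; weight (2/9)·(1/3) = 2/27.
The weights sum to 47/216.
So P(the cheque in envelope 2 | the presenter opened envelope 4) = (1/54) / (47/216) = 4/47.

4/47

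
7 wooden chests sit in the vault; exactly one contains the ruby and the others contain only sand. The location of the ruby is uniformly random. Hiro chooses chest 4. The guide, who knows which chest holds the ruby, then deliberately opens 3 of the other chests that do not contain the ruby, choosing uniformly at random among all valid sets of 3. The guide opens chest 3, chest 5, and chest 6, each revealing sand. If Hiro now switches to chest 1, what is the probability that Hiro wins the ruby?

Consider each possible location of the ruby in turn.
If it is in any of chests 1, 2, and 7 (prior 1/7 each): the guide has 10 equally likely choices, so probability 1/10; weight (1/7)·(1/10) = 1/70 each.
If it is in any of chests 3, 5, and 6 (prior 1/7 each): that chest was opened and seen not to hold the prize — ruled out; weight (1/7)·0 = 0 each.
If it is in chest 4 (prior 1/7): the guide has 20 equally likely choices, so probability 1/20; weight (1/7)·(1/20) = 1/140.
The weights sum to 1/20.
So P(the ruby in chest 1 | the guide opened chest 3, chest 5, and chest 6) = (1/70) / (1/20) = 2/7.

2/7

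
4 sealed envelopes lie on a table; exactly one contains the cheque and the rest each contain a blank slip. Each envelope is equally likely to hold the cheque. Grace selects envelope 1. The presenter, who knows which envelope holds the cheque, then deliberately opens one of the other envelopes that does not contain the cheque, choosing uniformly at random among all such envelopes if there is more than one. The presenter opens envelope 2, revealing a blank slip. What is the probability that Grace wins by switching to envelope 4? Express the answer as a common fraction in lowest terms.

3/8

Apply Bayes' rule, conditioning on where the cheque actually is.
If it is in envelope 1 (prior 1/4): the presenter has 3 equally likely choices, so probability 1/3; weight (1/4)·(1/3) = 1/12.
If it is in envelope 2 (prior 1/4): the presenter opened envelope 2, so this case is ruled out; weight (1/4)·0 = 0.
If it is in either of envelopes 3 and 4 (prior 1/4 each): the presenter has 2 equally likely choices, so probability 1/2; weight (1/4)·(1/2) = 1/8 each.
The weights sum to 1/3.
So P(the cheque in envelope 4 | the presenter opened envelope 2) = (1/8) / (1/3) = 3/8.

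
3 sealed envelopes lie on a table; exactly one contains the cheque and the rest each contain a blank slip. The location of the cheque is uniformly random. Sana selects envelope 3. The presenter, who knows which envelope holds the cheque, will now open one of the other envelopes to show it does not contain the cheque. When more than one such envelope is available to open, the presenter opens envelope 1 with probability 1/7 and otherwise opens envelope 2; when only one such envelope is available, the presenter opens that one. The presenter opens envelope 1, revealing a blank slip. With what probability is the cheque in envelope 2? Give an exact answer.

Consider each possible location of the cheque in turn.
If it is in envelope 1 (prior 1/3): the presenter opened envelope 1, so this case is ruled out; weight (1/3)·0 = 0.
If it is in envelope 2 (prior 1/3): only envelope 1 is available, probability 1; weight (1/3)·1 = 1/3.
If it is in envelope 3 (prior 1/3): envelope 1 is available, opened with probability 1/7; weight (1/3)·(1/7) = 1/21.
The weights sum to 8/21.
So P(the cheque in envelope 2 | the presenter opened envelope 1) = (1/3) / (8/21) = 7/8.

7/8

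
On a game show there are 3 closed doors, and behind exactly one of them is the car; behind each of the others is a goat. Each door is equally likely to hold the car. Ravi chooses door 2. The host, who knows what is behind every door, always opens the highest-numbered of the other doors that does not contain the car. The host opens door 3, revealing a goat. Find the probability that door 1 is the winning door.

Condition on the true location of the car.
If it is behind either of doors 1 and 2 (prior 1/3 each): door 3 is the highest-numbered option available, probability 1; weight (1/3)·1 = 1/3 each.
If it is behind door 3 (prior 1/3): the host opened door 3, so this case is ruled out; weight (1/3)·0 = 0.
The weights sum to 2/3.
So P(the car behind door 1 | the host opened door 3) = (1/3) / (2/3) = 1/2.

1/2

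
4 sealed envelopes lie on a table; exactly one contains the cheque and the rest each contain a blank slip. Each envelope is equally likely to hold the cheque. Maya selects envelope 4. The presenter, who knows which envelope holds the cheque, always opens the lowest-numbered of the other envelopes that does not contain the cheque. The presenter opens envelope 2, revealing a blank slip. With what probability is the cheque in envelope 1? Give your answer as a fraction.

Apply Bayes' rule, conditioning on where the cheque actually is.
If it is in envelope 1 (prior 1/4): envelope 2 is the lowest-numbered option available, probability 1; weight (1/4)·1 = 1/4.
If it is in envelope 2 (prior 1/4): the presenter opened envelope 2, so this case is ruled out; weight (1/4)·0 = 0.
If it is in either of envelopes 3 and 4 (prior 1/4 each): the presenter would have opened envelope 1 instead, probability 0; weight (1/4)·0 = 0 each.
The weights sum to 1/4.
So P(the cheque in envelope 1 | the presenter opened envelope 2) = (1/4) / (1/4) = 1.

1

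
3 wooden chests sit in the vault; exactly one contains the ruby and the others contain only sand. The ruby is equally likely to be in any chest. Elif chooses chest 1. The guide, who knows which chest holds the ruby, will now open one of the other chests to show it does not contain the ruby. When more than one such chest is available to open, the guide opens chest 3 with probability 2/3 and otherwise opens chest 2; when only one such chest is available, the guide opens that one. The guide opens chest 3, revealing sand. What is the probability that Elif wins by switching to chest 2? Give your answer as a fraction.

Apply Bayes' rule, conditioning on where the ruby actually is.
If it is in chest 1 (prior 1/3): chest 3 is available, opened with probability 2/3; weight (1/3)·(2/3) = 2/9.
If it is in chest 2 (prior 1/3): only chest 3 is available, probability 1; weight (1/3)·1 = 1/3.
If it is in chest 3 (prior 1/3): the guide opened chest 3, so this case is ruled out; weight (1/3)·0 = 0.
The weights sum to 5/9.
So P(the ruby in chest 2 | the guide opened chest 3) = (1/3) / (5/9) = 3/5.

3/5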